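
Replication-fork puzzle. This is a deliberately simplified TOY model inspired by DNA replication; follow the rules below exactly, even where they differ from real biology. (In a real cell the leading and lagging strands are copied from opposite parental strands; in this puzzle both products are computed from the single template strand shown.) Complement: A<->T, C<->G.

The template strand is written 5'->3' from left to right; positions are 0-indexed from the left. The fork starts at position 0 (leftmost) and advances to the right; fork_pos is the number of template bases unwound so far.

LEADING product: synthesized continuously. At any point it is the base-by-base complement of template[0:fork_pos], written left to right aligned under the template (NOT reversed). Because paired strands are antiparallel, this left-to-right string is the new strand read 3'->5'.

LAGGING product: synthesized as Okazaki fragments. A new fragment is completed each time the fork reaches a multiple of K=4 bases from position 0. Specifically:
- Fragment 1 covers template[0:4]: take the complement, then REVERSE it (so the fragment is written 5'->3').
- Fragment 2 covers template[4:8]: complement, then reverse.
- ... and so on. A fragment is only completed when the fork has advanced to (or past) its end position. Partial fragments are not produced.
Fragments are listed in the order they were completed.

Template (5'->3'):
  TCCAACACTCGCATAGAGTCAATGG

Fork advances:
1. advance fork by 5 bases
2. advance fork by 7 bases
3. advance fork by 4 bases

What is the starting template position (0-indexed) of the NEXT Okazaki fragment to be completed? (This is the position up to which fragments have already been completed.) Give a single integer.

Step 1: advance 5 -> fork_pos = 0 + 5 = 5. Reached multiple(s) of 4: 4 -> fragment 1 completed (1 total).
Step 2: advance 7 -> fork_pos = 5 + 7 = 12. Reached multiple(s) of 4: 8, 12 -> fragments 2-3 completed (3 total).
Step 3: advance 4 -> fork_pos = 12 + 4 = 16. Reached multiple(s) of 4: 16 -> fragment 4 completed (4 total).
4 fragment(s) completed, covering template[0:16] (4 x 4 = 16). The next fragment, fragment 5, covers template[16:20], so it starts at position 16.

Answer: 16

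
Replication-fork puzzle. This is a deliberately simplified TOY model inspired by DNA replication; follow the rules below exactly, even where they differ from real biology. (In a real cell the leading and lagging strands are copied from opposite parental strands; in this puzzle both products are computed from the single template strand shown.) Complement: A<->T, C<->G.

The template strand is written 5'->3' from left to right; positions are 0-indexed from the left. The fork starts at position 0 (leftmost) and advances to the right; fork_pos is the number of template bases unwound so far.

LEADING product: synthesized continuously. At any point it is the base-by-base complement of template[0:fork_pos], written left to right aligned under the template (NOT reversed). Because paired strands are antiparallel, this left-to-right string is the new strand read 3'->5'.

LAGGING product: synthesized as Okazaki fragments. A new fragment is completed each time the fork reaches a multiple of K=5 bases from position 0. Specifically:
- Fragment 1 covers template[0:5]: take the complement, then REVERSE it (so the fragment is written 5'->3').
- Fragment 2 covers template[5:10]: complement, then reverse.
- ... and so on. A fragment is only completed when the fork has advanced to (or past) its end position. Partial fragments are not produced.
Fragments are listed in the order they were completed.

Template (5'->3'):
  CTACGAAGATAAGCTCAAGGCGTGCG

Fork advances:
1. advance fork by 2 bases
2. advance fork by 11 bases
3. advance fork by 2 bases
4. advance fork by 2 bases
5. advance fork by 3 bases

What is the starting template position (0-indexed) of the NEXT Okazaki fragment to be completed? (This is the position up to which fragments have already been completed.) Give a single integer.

Answer: 20

Derivation:
Step 1: advance 2 -> fork_pos = 0 + 2 = 2. Next multiple of 5 is 5 (not reached); still 0 fragment(s).
Step 2: advance 11 -> fork_pos = 2 + 11 = 13. Reached multiple(s) of 5: 5, 10 -> fragments 1-2 completed (2 total).
Step 3: advance 2 -> fork_pos = 13 + 2 = 15. Reached multiple(s) of 5: 15 -> fragment 3 completed (3 total).
Step 4: advance 2 -> fork_pos = 15 + 2 = 17. Next multiple of 5 is 20 (not reached); still 3 fragment(s).
Step 5: advance 3 -> fork_pos = 17 + 3 = 20. Reached multiple(s) of 5: 20 -> fragment 4 completed (4 total).
4 fragment(s) completed, covering template[0:20] (4 x 5 = 20). The next fragment, fragment 5, covers template[20:25], so it starts at position 20.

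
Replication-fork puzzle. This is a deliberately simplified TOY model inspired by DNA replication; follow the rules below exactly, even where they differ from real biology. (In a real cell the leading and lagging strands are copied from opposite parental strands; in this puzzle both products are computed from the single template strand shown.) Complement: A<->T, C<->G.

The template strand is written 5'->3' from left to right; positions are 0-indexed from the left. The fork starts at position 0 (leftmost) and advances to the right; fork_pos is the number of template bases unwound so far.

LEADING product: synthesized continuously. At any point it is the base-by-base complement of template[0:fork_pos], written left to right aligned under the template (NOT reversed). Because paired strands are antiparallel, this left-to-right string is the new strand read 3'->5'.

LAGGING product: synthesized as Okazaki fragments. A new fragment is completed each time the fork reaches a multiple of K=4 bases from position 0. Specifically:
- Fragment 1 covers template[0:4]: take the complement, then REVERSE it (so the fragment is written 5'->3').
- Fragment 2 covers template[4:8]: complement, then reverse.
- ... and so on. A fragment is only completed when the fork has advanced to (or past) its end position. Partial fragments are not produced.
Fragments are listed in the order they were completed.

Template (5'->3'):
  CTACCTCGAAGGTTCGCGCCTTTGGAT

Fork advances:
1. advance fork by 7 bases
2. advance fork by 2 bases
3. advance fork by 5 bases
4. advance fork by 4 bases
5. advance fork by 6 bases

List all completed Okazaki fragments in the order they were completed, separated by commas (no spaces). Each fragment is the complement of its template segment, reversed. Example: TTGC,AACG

Answer: GTAG,CGAG,CCTT,CGAA,GGCG,CAAA

Derivation:
Step 1: advance 7 -> fork_pos = 0 + 7 = 7. Reached multiple(s) of 4: 4 -> fragment 1 completed (1 total).
Step 2: advance 2 -> fork_pos = 7 + 2 = 9. Reached multiple(s) of 4: 8 -> fragment 2 completed (2 total).
Step 3: advance 5 -> fork_pos = 9 + 5 = 14. Reached multiple(s) of 4: 12 -> fragment 3 completed (3 total).
Step 4: advance 4 -> fork_pos = 14 + 4 = 18. Reached multiple(s) of 4: 16 -> fragment 4 completed (4 total).
Step 5: advance 6 -> fork_pos = 18 + 6 = 24. Reached multiple(s) of 4: 20, 24 -> fragments 5-6 completed (6 total).
Final fork_pos = 24, so 6 fragment(s) are complete. Build each: template segment -> complement -> reverse.
Fragment 1: template[0:4] = CTAC -> complement GATG -> reversed GTAG
Fragment 2: template[4:8] = CTCG -> complement GAGC -> reversed CGAG
Fragment 3: template[8:12] = AAGG -> complement TTCC -> reversed CCTT
Fragment 4: template[12:16] = TTCG -> complement AAGC -> reversed CGAA
Fragment 5: template[16:20] = CGCC -> complement GCGG -> reversed GGCG
Fragment 6: template[20:24] = TTTG -> complement AAAC -> reversed CAAA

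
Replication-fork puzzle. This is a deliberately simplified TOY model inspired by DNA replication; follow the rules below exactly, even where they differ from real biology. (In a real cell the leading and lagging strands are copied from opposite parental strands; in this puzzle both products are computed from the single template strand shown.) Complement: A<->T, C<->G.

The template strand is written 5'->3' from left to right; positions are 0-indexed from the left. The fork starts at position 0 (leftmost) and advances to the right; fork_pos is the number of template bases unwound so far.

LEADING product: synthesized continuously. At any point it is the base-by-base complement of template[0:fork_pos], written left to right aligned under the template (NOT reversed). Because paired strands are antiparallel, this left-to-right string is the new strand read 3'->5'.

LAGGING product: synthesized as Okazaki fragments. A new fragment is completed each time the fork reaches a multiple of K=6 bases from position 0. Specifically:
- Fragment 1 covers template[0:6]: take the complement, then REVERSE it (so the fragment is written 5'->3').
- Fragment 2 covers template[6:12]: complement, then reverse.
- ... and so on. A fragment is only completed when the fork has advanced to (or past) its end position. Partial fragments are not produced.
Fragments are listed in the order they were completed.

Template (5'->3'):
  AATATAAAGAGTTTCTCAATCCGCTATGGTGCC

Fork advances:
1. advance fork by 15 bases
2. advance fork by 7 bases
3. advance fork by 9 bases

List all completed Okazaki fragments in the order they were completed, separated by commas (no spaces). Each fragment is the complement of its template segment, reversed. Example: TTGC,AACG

Step 1: advance 15 -> fork_pos = 0 + 15 = 15. Reached multiple(s) of 6: 6, 12 -> fragments 1-2 completed (2 total).
Step 2: advance 7 -> fork_pos = 15 + 7 = 22. Reached multiple(s) of 6: 18 -> fragment 3 completed (3 total).
Step 3: advance 9 -> fork_pos = 22 + 9 = 31. Reached multiple(s) of 6: 24, 30 -> fragments 4-5 completed (5 total).
Final fork_pos = 31, so 5 fragment(s) are complete. Build each: template segment -> complement -> reverse.
Fragment 1: template[0:6] = AATATA -> complement TTATAT -> reversed TATATT
Fragment 2: template[6:12] = AAGAGT -> complement TTCTCA -> reversed ACTCTT
Fragment 3: template[12:18] = TTCTCA -> complement AAGAGT -> reversed TGAGAA
Fragment 4: template[18:24] = ATCCGC -> complement TAGGCG -> reversed GCGGAT
Fragment 5: template[24:30] = TATGGT -> complement ATACCA -> reversed ACCATA

Answer: TATATT,ACTCTT,TGAGAA,GCGGAT,ACCATA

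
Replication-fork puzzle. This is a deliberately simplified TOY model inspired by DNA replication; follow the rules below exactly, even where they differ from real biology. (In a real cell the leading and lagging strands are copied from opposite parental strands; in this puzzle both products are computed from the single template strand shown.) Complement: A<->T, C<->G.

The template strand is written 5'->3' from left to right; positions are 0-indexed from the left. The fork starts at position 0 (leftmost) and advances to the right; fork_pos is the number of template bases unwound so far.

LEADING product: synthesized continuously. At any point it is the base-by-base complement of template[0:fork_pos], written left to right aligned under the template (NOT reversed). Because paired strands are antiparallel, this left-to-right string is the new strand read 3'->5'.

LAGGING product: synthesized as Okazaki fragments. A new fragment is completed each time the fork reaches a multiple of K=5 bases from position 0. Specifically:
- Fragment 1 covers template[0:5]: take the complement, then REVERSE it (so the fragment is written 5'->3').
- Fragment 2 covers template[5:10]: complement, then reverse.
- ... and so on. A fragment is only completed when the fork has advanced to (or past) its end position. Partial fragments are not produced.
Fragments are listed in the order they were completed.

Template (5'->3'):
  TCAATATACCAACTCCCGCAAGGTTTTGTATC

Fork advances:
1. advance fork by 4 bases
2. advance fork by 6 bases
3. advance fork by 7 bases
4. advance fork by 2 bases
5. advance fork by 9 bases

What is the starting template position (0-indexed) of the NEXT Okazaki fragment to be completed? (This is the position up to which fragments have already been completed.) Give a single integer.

Answer: 25

Derivation:
Step 1: advance 4 -> fork_pos = 0 + 4 = 4. Next multiple of 5 is 5 (not reached); still 0 fragment(s).
Step 2: advance 6 -> fork_pos = 4 + 6 = 10. Reached multiple(s) of 5: 5, 10 -> fragments 1-2 completed (2 total).
Step 3: advance 7 -> fork_pos = 10 + 7 = 17. Reached multiple(s) of 5: 15 -> fragment 3 completed (3 total).
Step 4: advance 2 -> fork_pos = 17 + 2 = 19. Next multiple of 5 is 20 (not reached); still 3 fragment(s).
Step 5: advance 9 -> fork_pos = 19 + 9 = 28. Reached multiple(s) of 5: 20, 25 -> fragments 4-5 completed (5 total).
5 fragment(s) completed, covering template[0:25] (5 x 5 = 25). The next fragment, fragment 6, covers template[25:30], so it starts at position 25.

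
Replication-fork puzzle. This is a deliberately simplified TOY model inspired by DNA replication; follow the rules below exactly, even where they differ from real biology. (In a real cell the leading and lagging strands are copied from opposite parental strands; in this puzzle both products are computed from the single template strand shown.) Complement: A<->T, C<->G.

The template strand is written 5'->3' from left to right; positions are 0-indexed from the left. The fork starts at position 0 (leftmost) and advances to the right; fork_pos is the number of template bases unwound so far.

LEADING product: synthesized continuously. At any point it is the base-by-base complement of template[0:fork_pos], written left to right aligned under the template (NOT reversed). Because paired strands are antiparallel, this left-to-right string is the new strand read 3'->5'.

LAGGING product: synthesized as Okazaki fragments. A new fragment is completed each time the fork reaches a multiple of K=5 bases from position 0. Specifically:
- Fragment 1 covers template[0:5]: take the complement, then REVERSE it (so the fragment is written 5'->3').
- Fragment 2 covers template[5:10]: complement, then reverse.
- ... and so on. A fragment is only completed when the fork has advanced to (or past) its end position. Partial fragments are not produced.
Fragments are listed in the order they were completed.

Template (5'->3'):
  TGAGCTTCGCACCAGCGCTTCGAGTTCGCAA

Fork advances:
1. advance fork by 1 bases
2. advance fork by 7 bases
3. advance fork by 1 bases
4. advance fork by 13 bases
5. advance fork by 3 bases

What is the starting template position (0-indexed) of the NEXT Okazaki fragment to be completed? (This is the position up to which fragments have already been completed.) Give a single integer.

Answer: 25

Derivation:
Step 1: advance 1 -> fork_pos = 0 + 1 = 1. Next multiple of 5 is 5 (not reached); still 0 fragment(s).
Step 2: advance 7 -> fork_pos = 1 + 7 = 8. Reached multiple(s) of 5: 5 -> fragment 1 completed (1 total).
Step 3: advance 1 -> fork_pos = 8 + 1 = 9. Next multiple of 5 is 10 (not reached); still 1 fragment(s).
Step 4: advance 13 -> fork_pos = 9 + 13 = 22. Reached multiple(s) of 5: 10, 15, 20 -> fragments 2-4 completed (4 total).
Step 5: advance 3 -> fork_pos = 22 + 3 = 25. Reached multiple(s) of 5: 25 -> fragment 5 completed (5 total).
5 fragment(s) completed, covering template[0:25] (5 x 5 = 25). The next fragment, fragment 6, covers template[25:30], so it starts at position 25.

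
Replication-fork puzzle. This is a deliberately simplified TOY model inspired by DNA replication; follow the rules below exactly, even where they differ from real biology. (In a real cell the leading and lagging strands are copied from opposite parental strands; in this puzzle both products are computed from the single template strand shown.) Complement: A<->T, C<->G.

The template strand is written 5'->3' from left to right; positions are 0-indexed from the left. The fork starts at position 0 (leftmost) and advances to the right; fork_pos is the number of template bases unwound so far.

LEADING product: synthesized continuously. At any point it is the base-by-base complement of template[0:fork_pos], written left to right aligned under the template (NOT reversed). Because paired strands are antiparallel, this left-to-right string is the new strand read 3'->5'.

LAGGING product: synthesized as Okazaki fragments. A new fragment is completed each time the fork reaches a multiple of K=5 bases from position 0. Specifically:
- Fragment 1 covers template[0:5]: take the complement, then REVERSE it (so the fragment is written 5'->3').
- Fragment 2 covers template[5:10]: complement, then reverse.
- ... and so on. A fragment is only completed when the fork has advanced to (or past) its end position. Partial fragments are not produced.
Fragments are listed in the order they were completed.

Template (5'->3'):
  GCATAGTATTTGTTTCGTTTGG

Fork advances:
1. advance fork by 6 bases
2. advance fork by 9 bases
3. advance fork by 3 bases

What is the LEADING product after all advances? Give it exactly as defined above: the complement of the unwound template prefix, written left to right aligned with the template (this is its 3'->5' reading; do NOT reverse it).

Step 1: advance 6 -> fork_pos = 0 + 6 = 6.
Step 2: advance 9 -> fork_pos = 6 + 9 = 15.
Step 3: advance 3 -> fork_pos = 15 + 3 = 18.
Unwound prefix: template[0:18] = GCATAGTATTTGTTTCGT
Complement it base by base (A<->T, C<->G), keeping left-to-right order:
  [0:5] GCATA -> CGTAT
  [5:10] GTATT -> CATAA
  [10:15] TGTTT -> ACAAA
  [15:18] CGT -> GCA
Concatenate: CGTATCATAAACAAAGCA (length 18; written aligned with the template, i.e. 3'->5').

Answer: CGTATCATAAACAAAGCA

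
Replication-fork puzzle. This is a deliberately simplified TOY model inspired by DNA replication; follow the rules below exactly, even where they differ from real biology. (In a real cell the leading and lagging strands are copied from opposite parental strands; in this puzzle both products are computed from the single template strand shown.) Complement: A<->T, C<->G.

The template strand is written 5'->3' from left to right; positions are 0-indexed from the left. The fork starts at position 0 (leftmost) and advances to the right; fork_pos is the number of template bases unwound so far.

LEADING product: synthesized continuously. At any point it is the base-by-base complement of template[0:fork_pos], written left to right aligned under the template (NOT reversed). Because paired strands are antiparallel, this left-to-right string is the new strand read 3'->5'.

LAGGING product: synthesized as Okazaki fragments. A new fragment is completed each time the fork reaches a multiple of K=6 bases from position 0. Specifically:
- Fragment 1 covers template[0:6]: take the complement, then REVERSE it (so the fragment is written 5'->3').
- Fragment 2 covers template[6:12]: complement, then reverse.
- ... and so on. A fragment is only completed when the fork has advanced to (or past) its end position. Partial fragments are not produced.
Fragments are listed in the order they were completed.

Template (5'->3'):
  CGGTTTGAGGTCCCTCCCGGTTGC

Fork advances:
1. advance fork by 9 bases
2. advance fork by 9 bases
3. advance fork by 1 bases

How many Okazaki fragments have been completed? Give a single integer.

Step 1: advance 9 -> fork_pos = 0 + 9 = 9. Reached multiple(s) of 6: 6 -> fragment 1 completed (1 total).
Step 2: advance 9 -> fork_pos = 9 + 9 = 18. Reached multiple(s) of 6: 12, 18 -> fragments 2-3 completed (3 total).
Step 3: advance 1 -> fork_pos = 18 + 1 = 19. Next multiple of 6 is 24 (not reached); still 3 fragment(s).
Check: final fork_pos = 19; the multiples of 6 that are <= 19 are 6..18 -> 19 // 6 = 3 completed fragment(s).

Answer: 3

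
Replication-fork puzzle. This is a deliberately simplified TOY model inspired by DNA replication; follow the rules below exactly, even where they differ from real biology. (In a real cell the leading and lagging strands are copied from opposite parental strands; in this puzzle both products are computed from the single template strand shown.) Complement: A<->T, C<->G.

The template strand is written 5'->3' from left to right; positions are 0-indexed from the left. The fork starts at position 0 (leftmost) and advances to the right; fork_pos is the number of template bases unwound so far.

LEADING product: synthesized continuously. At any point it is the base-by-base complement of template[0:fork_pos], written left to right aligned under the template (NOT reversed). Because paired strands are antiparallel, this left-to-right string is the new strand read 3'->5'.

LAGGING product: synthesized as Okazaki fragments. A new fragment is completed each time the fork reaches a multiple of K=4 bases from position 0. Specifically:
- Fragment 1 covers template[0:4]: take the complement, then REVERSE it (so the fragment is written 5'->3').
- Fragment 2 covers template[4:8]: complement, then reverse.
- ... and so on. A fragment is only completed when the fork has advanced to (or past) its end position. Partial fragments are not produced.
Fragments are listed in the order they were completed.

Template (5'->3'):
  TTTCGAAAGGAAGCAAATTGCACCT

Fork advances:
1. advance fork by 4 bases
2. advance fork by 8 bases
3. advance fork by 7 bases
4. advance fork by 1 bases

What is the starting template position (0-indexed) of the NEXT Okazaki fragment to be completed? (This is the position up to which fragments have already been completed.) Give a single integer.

Step 1: advance 4 -> fork_pos = 0 + 4 = 4. Reached multiple(s) of 4: 4 -> fragment 1 completed (1 total).
Step 2: advance 8 -> fork_pos = 4 + 8 = 12. Reached multiple(s) of 4: 8, 12 -> fragments 2-3 completed (3 total).
Step 3: advance 7 -> fork_pos = 12 + 7 = 19. Reached multiple(s) of 4: 16 -> fragment 4 completed (4 total).
Step 4: advance 1 -> fork_pos = 19 + 1 = 20. Reached multiple(s) of 4: 20 -> fragment 5 completed (5 total).
5 fragment(s) completed, covering template[0:20] (5 x 4 = 20). The next fragment, fragment 6, covers template[20:24], so it starts at position 20.

Answer: 20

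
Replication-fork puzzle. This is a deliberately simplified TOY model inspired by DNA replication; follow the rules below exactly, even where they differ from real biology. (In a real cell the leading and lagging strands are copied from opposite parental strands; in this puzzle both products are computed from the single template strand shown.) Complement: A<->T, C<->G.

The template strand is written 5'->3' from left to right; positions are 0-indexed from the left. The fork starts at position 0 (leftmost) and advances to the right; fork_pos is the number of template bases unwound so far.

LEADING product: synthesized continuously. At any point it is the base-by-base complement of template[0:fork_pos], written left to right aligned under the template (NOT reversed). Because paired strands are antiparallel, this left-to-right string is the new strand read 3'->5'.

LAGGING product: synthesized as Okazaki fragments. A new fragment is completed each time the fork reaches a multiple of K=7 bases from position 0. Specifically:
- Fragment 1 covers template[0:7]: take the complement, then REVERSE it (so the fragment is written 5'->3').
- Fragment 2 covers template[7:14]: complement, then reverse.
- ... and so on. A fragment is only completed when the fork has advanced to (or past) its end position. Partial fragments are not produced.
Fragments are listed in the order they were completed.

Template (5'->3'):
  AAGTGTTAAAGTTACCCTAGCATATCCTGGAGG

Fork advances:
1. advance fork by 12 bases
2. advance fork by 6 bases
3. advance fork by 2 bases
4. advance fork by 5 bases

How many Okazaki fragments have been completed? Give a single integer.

Answer: 3

Derivation:
Step 1: advance 12 -> fork_pos = 0 + 12 = 12. Reached multiple(s) of 7: 7 -> fragment 1 completed (1 total).
Step 2: advance 6 -> fork_pos = 12 + 6 = 18. Reached multiple(s) of 7: 14 -> fragment 2 completed (2 total).
Step 3: advance 2 -> fork_pos = 18 + 2 = 20. Next multiple of 7 is 21 (not reached); still 2 fragment(s).
Step 4: advance 5 -> fork_pos = 20 + 5 = 25. Reached multiple(s) of 7: 21 -> fragment 3 completed (3 total).
Check: final fork_pos = 25; the multiples of 7 that are <= 25 are 7..21 -> 25 // 7 = 3 completed fragment(s).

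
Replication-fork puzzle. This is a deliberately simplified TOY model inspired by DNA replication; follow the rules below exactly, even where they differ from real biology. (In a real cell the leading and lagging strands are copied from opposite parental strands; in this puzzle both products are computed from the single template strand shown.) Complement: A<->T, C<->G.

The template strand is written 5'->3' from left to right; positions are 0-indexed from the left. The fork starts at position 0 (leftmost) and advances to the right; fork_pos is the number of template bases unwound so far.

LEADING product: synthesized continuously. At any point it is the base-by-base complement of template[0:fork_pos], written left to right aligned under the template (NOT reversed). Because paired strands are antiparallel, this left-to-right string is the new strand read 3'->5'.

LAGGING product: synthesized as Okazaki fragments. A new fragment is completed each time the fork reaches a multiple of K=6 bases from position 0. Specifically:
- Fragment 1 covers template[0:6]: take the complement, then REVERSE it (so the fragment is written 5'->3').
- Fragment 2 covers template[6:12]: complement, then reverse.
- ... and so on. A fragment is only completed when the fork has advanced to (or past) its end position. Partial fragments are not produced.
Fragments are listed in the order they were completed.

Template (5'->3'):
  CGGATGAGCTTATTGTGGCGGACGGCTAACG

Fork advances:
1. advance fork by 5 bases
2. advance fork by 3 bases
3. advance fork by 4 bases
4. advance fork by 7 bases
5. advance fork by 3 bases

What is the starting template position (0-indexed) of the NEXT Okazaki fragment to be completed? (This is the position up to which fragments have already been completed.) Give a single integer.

Step 1: advance 5 -> fork_pos = 0 + 5 = 5. Next multiple of 6 is 6 (not reached); still 0 fragment(s).
Step 2: advance 3 -> fork_pos = 5 + 3 = 8. Reached multiple(s) of 6: 6 -> fragment 1 completed (1 total).
Step 3: advance 4 -> fork_pos = 8 + 4 = 12. Reached multiple(s) of 6: 12 -> fragment 2 completed (2 total).
Step 4: advance 7 -> fork_pos = 12 + 7 = 19. Reached multiple(s) of 6: 18 -> fragment 3 completed (3 total).
Step 5: advance 3 -> fork_pos = 19 + 3 = 22. Next multiple of 6 is 24 (not reached); still 3 fragment(s).
3 fragment(s) completed, covering template[0:18] (3 x 6 = 18). The next fragment, fragment 4, covers template[18:24], so it starts at position 18.

Answer: 18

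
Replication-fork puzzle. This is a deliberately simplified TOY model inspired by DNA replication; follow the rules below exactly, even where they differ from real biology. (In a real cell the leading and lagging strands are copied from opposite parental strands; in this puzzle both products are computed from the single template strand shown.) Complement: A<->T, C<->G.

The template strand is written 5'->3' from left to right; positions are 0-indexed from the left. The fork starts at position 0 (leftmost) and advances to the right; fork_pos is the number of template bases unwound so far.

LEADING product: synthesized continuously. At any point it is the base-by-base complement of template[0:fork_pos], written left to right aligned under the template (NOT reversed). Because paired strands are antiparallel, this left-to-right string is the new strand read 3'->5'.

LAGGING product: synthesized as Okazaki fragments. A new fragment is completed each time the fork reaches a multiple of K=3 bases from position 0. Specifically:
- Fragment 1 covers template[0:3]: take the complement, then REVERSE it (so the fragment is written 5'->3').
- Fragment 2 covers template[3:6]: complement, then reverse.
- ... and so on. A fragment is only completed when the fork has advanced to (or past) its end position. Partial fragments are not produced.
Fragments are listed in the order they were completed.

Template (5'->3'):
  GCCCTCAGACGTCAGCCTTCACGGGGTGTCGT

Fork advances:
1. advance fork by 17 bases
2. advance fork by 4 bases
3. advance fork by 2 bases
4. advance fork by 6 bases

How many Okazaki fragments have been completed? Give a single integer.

Answer: 9

Derivation:
Step 1: advance 17 -> fork_pos = 0 + 17 = 17. Reached multiple(s) of 3: 3, 6, 9, 12, 15 -> fragments 1-5 completed (5 total).
Step 2: advance 4 -> fork_pos = 17 + 4 = 21. Reached multiple(s) of 3: 18, 21 -> fragments 6-7 completed (7 total).
Step 3: advance 2 -> fork_pos = 21 + 2 = 23. Next multiple of 3 is 24 (not reached); still 7 fragment(s).
Step 4: advance 6 -> fork_pos = 23 + 6 = 29. Reached multiple(s) of 3: 24, 27 -> fragments 8-9 completed (9 total).
Check: final fork_pos = 29; the multiples of 3 that are <= 29 are 3..27 -> 29 // 3 = 9 completed fragment(s).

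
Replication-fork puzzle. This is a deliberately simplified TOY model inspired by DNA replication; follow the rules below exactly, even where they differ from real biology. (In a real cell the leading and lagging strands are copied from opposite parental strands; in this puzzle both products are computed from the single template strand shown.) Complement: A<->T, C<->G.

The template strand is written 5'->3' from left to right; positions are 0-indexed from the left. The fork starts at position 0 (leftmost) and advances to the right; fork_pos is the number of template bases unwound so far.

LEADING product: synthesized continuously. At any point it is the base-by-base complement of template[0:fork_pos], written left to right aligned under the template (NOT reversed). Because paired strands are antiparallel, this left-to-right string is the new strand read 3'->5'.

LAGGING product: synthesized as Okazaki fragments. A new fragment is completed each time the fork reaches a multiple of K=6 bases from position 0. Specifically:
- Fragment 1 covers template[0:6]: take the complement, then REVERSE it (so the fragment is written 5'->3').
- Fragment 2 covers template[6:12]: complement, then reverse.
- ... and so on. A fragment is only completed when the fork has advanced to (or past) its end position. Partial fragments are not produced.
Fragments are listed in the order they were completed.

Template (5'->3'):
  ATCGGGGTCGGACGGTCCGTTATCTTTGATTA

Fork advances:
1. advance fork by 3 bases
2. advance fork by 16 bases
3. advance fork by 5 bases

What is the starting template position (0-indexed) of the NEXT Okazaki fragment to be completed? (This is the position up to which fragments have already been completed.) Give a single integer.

Answer: 24

Derivation:
Step 1: advance 3 -> fork_pos = 0 + 3 = 3. Next multiple of 6 is 6 (not reached); still 0 fragment(s).
Step 2: advance 16 -> fork_pos = 3 + 16 = 19. Reached multiple(s) of 6: 6, 12, 18 -> fragments 1-3 completed (3 total).
Step 3: advance 5 -> fork_pos = 19 + 5 = 24. Reached multiple(s) of 6: 24 -> fragment 4 completed (4 total).
4 fragment(s) completed, covering template[0:24] (4 x 6 = 24). The next fragment, fragment 5, covers template[24:30], so it starts at position 24.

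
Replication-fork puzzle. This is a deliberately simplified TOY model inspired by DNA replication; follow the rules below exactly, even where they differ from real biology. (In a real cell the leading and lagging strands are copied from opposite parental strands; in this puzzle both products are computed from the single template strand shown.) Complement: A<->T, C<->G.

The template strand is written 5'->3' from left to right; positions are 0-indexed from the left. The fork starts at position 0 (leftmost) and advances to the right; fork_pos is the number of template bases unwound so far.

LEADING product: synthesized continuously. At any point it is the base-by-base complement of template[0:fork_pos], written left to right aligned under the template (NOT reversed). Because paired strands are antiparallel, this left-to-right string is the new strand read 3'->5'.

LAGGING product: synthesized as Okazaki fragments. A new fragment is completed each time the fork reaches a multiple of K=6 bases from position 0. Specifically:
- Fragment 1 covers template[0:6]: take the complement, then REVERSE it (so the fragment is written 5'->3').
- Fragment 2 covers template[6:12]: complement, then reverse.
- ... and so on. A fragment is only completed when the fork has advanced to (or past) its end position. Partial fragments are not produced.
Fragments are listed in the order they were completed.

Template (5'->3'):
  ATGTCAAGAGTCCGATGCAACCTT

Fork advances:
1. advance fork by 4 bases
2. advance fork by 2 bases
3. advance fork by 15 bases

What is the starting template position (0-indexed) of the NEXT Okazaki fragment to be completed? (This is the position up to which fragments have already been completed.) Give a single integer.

Step 1: advance 4 -> fork_pos = 0 + 4 = 4. Next multiple of 6 is 6 (not reached); still 0 fragment(s).
Step 2: advance 2 -> fork_pos = 4 + 2 = 6. Reached multiple(s) of 6: 6 -> fragment 1 completed (1 total).
Step 3: advance 15 -> fork_pos = 6 + 15 = 21. Reached multiple(s) of 6: 12, 18 -> fragments 2-3 completed (3 total).
3 fragment(s) completed, covering template[0:18] (3 x 6 = 18). The next fragment, fragment 4, covers template[18:24], so it starts at position 18.

Answer: 18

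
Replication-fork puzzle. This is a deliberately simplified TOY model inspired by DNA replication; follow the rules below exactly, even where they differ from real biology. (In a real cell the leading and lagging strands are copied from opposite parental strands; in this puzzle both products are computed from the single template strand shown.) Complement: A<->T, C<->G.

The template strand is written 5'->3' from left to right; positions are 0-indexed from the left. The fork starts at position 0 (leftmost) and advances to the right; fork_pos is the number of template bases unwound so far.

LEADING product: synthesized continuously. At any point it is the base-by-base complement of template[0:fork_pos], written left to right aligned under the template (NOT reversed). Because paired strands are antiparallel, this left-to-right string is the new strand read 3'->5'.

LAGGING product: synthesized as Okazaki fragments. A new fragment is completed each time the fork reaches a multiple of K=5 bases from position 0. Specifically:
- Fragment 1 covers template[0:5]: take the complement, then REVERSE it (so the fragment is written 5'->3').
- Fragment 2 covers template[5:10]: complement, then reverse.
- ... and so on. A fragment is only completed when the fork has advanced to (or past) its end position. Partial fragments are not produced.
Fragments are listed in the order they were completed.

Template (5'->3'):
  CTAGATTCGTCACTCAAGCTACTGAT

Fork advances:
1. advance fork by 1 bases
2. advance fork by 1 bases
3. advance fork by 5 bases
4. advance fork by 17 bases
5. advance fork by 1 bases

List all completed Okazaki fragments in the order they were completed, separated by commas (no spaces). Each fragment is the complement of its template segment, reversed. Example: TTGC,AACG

Step 1: advance 1 -> fork_pos = 0 + 1 = 1. Next multiple of 5 is 5 (not reached); still 0 fragment(s).
Step 2: advance 1 -> fork_pos = 1 + 1 = 2. Next multiple of 5 is 5 (not reached); still 0 fragment(s).
Step 3: advance 5 -> fork_pos = 2 + 5 = 7. Reached multiple(s) of 5: 5 -> fragment 1 completed (1 total).
Step 4: advance 17 -> fork_pos = 7 + 17 = 24. Reached multiple(s) of 5: 10, 15, 20 -> fragments 2-4 completed (4 total).
Step 5: advance 1 -> fork_pos = 24 + 1 = 25. Reached multiple(s) of 5: 25 -> fragment 5 completed (5 total).
Final fork_pos = 25, so 5 fragment(s) are complete. Build each: template segment -> complement -> reverse.
Fragment 1: template[0:5] = CTAGA -> complement GATCT -> reversed TCTAG
Fragment 2: template[5:10] = TTCGT -> complement AAGCA -> reversed ACGAA
Fragment 3: template[10:15] = CACTC -> complement GTGAG -> reversed GAGTG
Fragment 4: template[15:20] = AAGCT -> complement TTCGA -> reversed AGCTT
Fragment 5: template[20:25] = ACTGA -> complement TGACT -> reversed TCAGT

Answer: TCTAG,ACGAA,GAGTG,AGCTT,TCAGT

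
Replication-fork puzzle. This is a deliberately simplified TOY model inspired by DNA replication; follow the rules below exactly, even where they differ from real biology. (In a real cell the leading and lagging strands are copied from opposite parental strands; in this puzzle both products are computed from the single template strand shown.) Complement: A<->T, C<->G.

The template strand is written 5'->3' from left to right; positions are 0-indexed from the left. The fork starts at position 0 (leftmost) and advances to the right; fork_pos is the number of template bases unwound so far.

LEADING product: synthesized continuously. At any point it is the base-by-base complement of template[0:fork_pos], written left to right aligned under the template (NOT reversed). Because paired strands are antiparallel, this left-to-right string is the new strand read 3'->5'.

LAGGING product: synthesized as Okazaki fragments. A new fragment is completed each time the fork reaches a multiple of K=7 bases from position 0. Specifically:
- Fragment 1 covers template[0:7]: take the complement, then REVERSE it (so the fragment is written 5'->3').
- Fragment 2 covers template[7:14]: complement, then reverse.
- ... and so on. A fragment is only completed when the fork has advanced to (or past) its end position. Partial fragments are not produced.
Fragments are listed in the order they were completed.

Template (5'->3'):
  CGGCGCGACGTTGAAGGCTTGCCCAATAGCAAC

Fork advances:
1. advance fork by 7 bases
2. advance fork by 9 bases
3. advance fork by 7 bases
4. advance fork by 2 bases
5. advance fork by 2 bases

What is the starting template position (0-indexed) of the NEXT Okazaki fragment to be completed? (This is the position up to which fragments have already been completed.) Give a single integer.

Step 1: advance 7 -> fork_pos = 0 + 7 = 7. Reached multiple(s) of 7: 7 -> fragment 1 completed (1 total).
Step 2: advance 9 -> fork_pos = 7 + 9 = 16. Reached multiple(s) of 7: 14 -> fragment 2 completed (2 total).
Step 3: advance 7 -> fork_pos = 16 + 7 = 23. Reached multiple(s) of 7: 21 -> fragment 3 completed (3 total).
Step 4: advance 2 -> fork_pos = 23 + 2 = 25. Next multiple of 7 is 28 (not reached); still 3 fragment(s).
Step 5: advance 2 -> fork_pos = 25 + 2 = 27. Next multiple of 7 is 28 (not reached); still 3 fragment(s).
3 fragment(s) completed, covering template[0:21] (3 x 7 = 21). The next fragment, fragment 4, covers template[21:28], so it starts at position 21.

Answer: 21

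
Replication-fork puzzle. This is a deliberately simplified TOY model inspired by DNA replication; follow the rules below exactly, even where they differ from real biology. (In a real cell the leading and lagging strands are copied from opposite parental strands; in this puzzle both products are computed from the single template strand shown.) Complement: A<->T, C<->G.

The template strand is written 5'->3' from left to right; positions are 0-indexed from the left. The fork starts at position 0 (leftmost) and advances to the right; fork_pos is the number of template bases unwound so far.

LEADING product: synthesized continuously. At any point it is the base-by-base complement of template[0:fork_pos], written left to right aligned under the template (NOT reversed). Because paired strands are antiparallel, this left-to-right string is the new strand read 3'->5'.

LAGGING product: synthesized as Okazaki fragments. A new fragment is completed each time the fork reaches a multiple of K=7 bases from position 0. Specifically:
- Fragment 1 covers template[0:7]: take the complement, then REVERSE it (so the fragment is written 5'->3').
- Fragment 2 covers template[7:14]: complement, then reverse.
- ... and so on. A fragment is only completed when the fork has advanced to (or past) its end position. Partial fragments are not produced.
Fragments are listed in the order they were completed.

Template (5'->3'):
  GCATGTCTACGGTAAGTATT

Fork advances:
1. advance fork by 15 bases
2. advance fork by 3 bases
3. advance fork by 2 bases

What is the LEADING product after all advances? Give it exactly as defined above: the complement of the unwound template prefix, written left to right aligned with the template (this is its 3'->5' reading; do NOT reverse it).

Answer: CGTACAGATGCCATTCATAA

Derivation:
Step 1: advance 15 -> fork_pos = 0 + 15 = 15.
Step 2: advance 3 -> fork_pos = 15 + 3 = 18.
Step 3: advance 2 -> fork_pos = 18 + 2 = 20.
Unwound prefix: template[0:20] = GCATGTCTACGGTAAGTATT
Complement it base by base (A<->T, C<->G), keeping left-to-right order:
  [0:5] GCATG -> CGTAC
  [5:10] TCTAC -> AGATG
  [10:15] GGTAA -> CCATT
  [15:20] GTATT -> CATAA
Concatenate: CGTACAGATGCCATTCATAA (length 20; written aligned with the template, i.e. 3'->5').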